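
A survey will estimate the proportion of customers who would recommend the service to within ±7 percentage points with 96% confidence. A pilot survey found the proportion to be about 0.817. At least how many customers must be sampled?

129

For a proportion with margin E = 0.07 at 96% confidence, z = 2.054.
n = p̂(1−p̂)(z/E)² = 0.817 × 0.183 × (2.054/0.07)² = 128.73
Round up: n = 129.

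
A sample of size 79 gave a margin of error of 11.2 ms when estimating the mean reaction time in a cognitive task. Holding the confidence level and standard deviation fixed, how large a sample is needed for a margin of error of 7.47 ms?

178

Margin of error scales as 1/√n, so n₂ = n₁·(E₁/E₂)².
n₂ = 79 × (11.2/7.47)² = 79 × 2.248 = 177.59
Round up: n₂ = 178.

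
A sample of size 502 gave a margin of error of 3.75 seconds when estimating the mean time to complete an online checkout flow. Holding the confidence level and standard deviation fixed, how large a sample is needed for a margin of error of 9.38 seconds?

Margin of error scales as 1/√n, so n₂ = n₁·(E₁/E₂)².
n₂ = 502 × (3.75/9.38)² = 502 × 0.1598 = 80.22
Round up: n₂ = 81.

n = 81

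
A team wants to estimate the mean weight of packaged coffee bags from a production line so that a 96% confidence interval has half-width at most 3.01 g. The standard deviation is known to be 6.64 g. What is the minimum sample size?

For a mean, the margin of error is E = z·σ/√n, so n = (zσ/E)².
At 96% confidence, z = 2.054.
n = (2.054 × 6.64 / 3.01)² = 20.53
Round up: n = 21.

21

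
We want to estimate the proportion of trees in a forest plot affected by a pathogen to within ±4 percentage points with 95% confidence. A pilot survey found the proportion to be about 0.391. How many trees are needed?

572

For a proportion with margin E = 0.04 at 95% confidence, z = 1.960.
n = p̂(1−p̂)(z/E)² = 0.391 × 0.609 × (1.960/0.04)² = 571.72
Round up: n = 572.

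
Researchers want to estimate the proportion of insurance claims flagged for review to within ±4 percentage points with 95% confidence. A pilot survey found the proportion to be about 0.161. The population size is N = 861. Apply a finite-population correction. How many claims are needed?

For a proportion with margin E = 0.04 at 95% confidence, z = 1.960.
n = p̂(1−p̂)(z/E)² = 0.161 × 0.839 × (1.960/0.04)² = 324.32 — call this n₀.
Finite-population correction with N = 861: n = n₀ / (1 + (n₀−1)/N) = 324.32 / 1.376 = 235.70
Round up: n = 236.

n = 236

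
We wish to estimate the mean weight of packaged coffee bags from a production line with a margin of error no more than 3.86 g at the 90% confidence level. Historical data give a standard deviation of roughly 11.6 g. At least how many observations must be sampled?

For a mean, the margin of error is E = z·σ/√n, so n = (zσ/E)².
At 90% confidence, z = 1.645.
n = (1.645 × 11.6 / 3.86)² = 24.44
Round up: n = 25.

25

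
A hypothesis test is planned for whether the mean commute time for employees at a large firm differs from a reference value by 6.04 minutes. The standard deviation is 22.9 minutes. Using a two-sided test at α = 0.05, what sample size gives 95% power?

For a one-sample z-test, n = ((z_{α/2} + z_β)·σ/δ)².
z_{α/2} = 1.960 (two-sided α = 0.05); z_β = 1.645 (power 95% → β = 0.05).
n = (3.605 × 22.9 / 6.04)² = 186.81
Round up: n = 187.

187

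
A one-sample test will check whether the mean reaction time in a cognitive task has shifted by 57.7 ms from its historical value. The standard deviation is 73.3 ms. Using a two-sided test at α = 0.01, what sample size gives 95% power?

29

For a one-sample z-test, n = ((z_{α/2} + z_β)·σ/δ)².
z_{α/2} = 2.576 (two-sided α = 0.01); z_β = 1.645 (power 95% → β = 0.05).
n = (4.221 × 73.3 / 57.7)² = 28.75
Round up: n = 29.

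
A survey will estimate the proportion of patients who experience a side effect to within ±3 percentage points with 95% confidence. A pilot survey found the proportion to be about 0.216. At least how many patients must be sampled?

n = 723

For a proportion with margin E = 0.03 at 95% confidence, z = 1.960.
n = p̂(1−p̂)(z/E)² = 0.216 × 0.784 × (1.960/0.03)² = 722.84
Round up: n = 723.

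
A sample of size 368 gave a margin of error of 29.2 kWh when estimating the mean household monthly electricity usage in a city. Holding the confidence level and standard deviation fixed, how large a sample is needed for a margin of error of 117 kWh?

23

Margin of error scales as 1/√n, so n₂ = n₁·(E₁/E₂)².
n₂ = 368 × (29.2/117)² = 368 × 0.06229 = 22.92
Round up: n₂ = 23.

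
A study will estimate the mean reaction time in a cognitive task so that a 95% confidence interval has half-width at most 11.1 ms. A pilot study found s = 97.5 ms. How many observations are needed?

297

For a mean, the margin of error is E = z·σ/√n, so n = (zσ/E)².
At 95% confidence, z = 1.960.
n = (1.960 × 97.5 / 11.1)² = 296.40
Round up: n = 297.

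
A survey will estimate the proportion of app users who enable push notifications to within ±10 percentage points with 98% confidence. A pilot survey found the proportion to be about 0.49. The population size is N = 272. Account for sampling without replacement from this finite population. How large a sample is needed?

For a proportion with margin E = 0.1 at 98% confidence, z = 2.326.
n = p̂(1−p̂)(z/E)² = 0.49 × 0.51 × (2.326/0.1)² = 135.20 — call this n₀.
Finite-population correction with N = 272: n = n₀ / (1 + (n₀−1)/N) = 135.20 / 1.493 = 90.56
Round up: n = 91.

91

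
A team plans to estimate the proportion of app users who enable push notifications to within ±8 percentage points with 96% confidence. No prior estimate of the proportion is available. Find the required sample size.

For a proportion with margin E = 0.08 at 96% confidence, z = 2.054.
With no prior estimate, use p = 0.5, which maximizes p(1−p) at 0.25.
n = 0.25 × (z/E)² = 0.25 × (2.054/0.08)² = 164.80
Round up: n = 165.

165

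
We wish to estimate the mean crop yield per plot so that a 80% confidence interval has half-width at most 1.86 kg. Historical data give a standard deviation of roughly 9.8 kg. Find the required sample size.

For a mean, the margin of error is E = z·σ/√n, so n = (zσ/E)².
At 80% confidence, z = 1.282.
n = (1.282 × 9.8 / 1.86)² = 45.62
Round up: n = 46.

n = 46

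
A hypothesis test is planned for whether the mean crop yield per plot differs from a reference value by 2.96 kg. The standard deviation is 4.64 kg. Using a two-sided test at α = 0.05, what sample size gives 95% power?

32

For a one-sample z-test, n = ((z_{α/2} + z_β)·σ/δ)².
z_{α/2} = 1.960 (two-sided α = 0.05); z_β = 1.645 (power 95% → β = 0.05).
n = (3.605 × 4.64 / 2.96)² = 31.93
Round up: n = 32.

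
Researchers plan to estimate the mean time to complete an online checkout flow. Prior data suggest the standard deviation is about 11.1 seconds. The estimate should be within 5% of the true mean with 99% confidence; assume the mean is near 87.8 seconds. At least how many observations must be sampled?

43

For a mean, the margin of error is E = z·σ/√n, so n = (zσ/E)².
At 99% confidence, z = 2.576.
E = 5% of 87.8 = 4.39 seconds.
n = (2.576 × 11.1 / 4.39)² = 42.42
Round up: n = 43.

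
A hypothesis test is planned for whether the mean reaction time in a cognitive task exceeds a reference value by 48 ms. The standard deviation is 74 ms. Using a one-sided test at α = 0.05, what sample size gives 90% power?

For a one-sample z-test, n = ((z_α + z_β)·σ/δ)².
z_α = 1.645 (one-sided α = 0.05); z_β = 1.282 (power 90% → β = 0.1).
n = (2.927 × 74 / 48)² = 20.36
Round up: n = 21.

21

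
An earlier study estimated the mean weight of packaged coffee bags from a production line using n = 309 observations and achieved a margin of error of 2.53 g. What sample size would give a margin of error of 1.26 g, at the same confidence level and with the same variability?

1246

Margin of error scales as 1/√n, so n₂ = n₁·(E₁/E₂)².
n₂ = 309 × (2.53/1.26)² = 309 × 4.032 = 1245.89
Round up: n₂ = 1246.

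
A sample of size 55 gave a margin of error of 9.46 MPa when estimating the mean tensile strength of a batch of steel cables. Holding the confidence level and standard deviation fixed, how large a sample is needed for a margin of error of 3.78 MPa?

345

Margin of error scales as 1/√n, so n₂ = n₁·(E₁/E₂)².
n₂ = 55 × (9.46/3.78)² = 55 × 6.263 = 344.46
Round up: n₂ = 345.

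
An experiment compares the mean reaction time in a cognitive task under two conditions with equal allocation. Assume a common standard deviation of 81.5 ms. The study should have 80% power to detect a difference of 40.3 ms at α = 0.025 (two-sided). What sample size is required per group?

78 per group

For two equal groups, n per group = 2·((z_{α/2} + z_β)·σ/δ)².
z_{α/2} = 2.241; z_β = 0.842 (power 80%).
n = 2 × (3.083 × 81.5 / 40.3)² = 2 × 38.87 = 77.74
Round up: n = 78 per group.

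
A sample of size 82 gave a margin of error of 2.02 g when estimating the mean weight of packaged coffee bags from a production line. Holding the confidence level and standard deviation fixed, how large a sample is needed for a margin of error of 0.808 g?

513

Margin of error scales as 1/√n, so n₂ = n₁·(E₁/E₂)².
n₂ = 82 × (2.02/0.808)² = 82 × 6.25 = 512.50
Round up: n₂ = 513.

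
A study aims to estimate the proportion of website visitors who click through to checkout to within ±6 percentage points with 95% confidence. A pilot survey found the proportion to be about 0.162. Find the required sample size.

145

For a proportion with margin E = 0.06 at 95% confidence, z = 1.960.
n = p̂(1−p̂)(z/E)² = 0.162 × 0.838 × (1.960/0.06)² = 144.87
Round up: n = 145.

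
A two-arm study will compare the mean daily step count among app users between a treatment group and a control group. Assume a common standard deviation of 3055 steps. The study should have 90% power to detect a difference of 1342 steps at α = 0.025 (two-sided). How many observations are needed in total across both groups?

258 total

For two equal groups, n per group = 2·((z_{α/2} + z_β)·σ/δ)².
z_{α/2} = 2.241; z_β = 1.282 (power 90%).
n = 2 × (3.523 × 3055 / 1342)² = 2 × 64.32 = 128.64
Round up: n = 129 per group.
Total across both groups: 2 × 129 = 258.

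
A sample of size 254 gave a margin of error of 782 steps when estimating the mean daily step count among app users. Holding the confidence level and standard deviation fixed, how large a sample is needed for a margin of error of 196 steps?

n = 4044

Margin of error scales as 1/√n, so n₂ = n₁·(E₁/E₂)².
n₂ = 254 × (782/196)² = 254 × 15.92 = 4043.68
Round up: n₂ = 4044.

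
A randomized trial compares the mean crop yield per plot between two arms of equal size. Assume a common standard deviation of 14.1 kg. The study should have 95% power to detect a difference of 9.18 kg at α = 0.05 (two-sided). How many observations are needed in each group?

62 per group

For two equal groups, n per group = 2·((z_{α/2} + z_β)·σ/δ)².
z_{α/2} = 1.960; z_β = 1.645 (power 95%).
n = 2 × (3.605 × 14.1 / 9.18)² = 2 × 30.66 = 61.32
Round up: n = 62 per group.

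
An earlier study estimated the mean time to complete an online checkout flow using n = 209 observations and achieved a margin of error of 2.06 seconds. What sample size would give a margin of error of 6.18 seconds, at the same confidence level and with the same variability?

Margin of error scales as 1/√n, so n₂ = n₁·(E₁/E₂)².
n₂ = 209 × (2.06/6.18)² = 209 × 0.1111 = 23.22
Round up: n₂ = 24.

n = 24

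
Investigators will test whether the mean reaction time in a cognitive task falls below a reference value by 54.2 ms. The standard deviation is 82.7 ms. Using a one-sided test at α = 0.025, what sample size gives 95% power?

For a one-sample z-test, n = ((z_α + z_β)·σ/δ)².
z_α = 1.960 (one-sided α = 0.025); z_β = 1.645 (power 95% → β = 0.05).
n = (3.605 × 82.7 / 54.2)² = 30.26
Round up: n = 31.

31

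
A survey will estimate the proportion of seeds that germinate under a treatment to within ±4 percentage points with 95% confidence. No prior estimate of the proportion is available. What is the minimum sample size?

601

For a proportion with margin E = 0.04 at 95% confidence, z = 1.960.
With no prior estimate, use p = 0.5, which maximizes p(1−p) at 0.25.
n = 0.25 × (z/E)² = 0.25 × (1.960/0.04)² = 600.25
Round up: n = 601.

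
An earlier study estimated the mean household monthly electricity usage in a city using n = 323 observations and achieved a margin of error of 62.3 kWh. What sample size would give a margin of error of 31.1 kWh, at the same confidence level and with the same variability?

Margin of error scales as 1/√n, so n₂ = n₁·(E₁/E₂)².
n₂ = 323 × (62.3/31.1)² = 323 × 4.013 = 1296.20
Round up: n₂ = 1297.

n = 1297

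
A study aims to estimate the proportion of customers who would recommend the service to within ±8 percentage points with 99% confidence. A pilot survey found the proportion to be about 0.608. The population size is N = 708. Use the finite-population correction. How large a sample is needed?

For a proportion with margin E = 0.08 at 99% confidence, z = 2.576.
n = p̂(1−p̂)(z/E)² = 0.608 × 0.392 × (2.576/0.08)² = 247.12 — call this n₀.
Finite-population correction with N = 708: n = n₀ / (1 + (n₀−1)/N) = 247.12 / 1.348 = 183.32
Round up: n = 184.

184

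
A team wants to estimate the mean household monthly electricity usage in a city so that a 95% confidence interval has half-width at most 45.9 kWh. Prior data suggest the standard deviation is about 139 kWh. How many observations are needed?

For a mean, the margin of error is E = z·σ/√n, so n = (zσ/E)².
At 95% confidence, z = 1.960.
n = (1.960 × 139 / 45.9)² = 35.23
Round up: n = 36.

n = 36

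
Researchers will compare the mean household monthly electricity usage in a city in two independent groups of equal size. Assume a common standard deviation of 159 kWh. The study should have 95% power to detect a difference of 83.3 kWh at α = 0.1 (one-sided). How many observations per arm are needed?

63 per group

For two equal groups, n per group = 2·((z_α + z_β)·σ/δ)².
z_α = 1.282; z_β = 1.645 (power 95%).
n = 2 × (2.927 × 159 / 83.3)² = 2 × 31.21 = 62.42
Round up: n = 63 per group.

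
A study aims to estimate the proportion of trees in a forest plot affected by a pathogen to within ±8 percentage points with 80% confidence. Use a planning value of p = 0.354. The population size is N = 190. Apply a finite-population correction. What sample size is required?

n = 46

For a proportion with margin E = 0.08 at 80% confidence, z = 1.282.
n = p̂(1−p̂)(z/E)² = 0.354 × 0.646 × (1.282/0.08)² = 58.73 — call this n₀.
Finite-population correction with N = 190: n = n₀ / (1 + (n₀−1)/N) = 58.73 / 1.304 = 45.04
Round up: n = 46.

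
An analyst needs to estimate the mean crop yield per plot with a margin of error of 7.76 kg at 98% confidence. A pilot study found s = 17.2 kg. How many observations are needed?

For a mean, the margin of error is E = z·σ/√n, so n = (zσ/E)².
At 98% confidence, z = 2.326.
n = (2.326 × 17.2 / 7.76)² = 26.58
Round up: n = 27.

n = 27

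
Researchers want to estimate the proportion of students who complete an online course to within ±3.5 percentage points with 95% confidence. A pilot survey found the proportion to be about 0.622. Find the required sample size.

For a proportion with margin E = 0.035 at 95% confidence, z = 1.960.
n = p̂(1−p̂)(z/E)² = 0.622 × 0.378 × (1.960/0.035)² = 737.32
Round up: n = 738.

738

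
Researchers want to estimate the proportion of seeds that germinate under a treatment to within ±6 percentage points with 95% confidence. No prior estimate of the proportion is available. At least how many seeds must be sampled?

For a proportion with margin E = 0.06 at 95% confidence, z = 1.960.
With no prior estimate, use p = 0.5, which maximizes p(1−p) at 0.25.
n = 0.25 × (z/E)² = 0.25 × (1.960/0.06)² = 266.78
Round up: n = 267.

267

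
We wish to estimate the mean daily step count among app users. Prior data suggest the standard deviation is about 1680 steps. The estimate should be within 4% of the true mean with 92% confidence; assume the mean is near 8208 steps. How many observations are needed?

81

For a mean, the margin of error is E = z·σ/√n, so n = (zσ/E)².
At 92% confidence, z = 1.751.
E = 4% of 8208 = 328.3 steps.
n = (1.751 × 1680 / 328.3)² = 80.28
Round up: n = 81.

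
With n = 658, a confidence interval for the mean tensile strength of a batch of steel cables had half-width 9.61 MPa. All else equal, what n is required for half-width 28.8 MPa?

Margin of error scales as 1/√n, so n₂ = n₁·(E₁/E₂)².
n₂ = 658 × (9.61/28.8)² = 658 × 0.1113 = 73.24
Round up: n₂ = 74.

74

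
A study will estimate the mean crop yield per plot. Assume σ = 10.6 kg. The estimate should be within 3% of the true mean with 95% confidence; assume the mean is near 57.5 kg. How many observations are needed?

For a mean, the margin of error is E = z·σ/√n, so n = (zσ/E)².
At 95% confidence, z = 1.960.
E = 3% of 57.5 = 1.725 kg.
n = (1.960 × 10.6 / 1.725)² = 145.06
Round up: n = 146.

n = 146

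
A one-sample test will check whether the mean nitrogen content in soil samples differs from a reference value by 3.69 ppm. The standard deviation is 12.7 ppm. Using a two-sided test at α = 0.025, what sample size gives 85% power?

For a one-sample z-test, n = ((z_{α/2} + z_β)·σ/δ)².
z_{α/2} = 2.241 (two-sided α = 0.025); z_β = 1.036 (power 85% → β = 0.15).
n = (3.277 × 12.7 / 3.69)² = 127.21
Round up: n = 128.

128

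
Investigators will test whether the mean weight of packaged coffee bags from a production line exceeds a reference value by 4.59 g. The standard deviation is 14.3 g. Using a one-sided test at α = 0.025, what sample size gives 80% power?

77

For a one-sample z-test, n = ((z_α + z_β)·σ/δ)².
z_α = 1.960 (one-sided α = 0.025); z_β = 0.842 (power 80% → β = 0.2).
n = (2.802 × 14.3 / 4.59)² = 76.20
Round up: n = 77.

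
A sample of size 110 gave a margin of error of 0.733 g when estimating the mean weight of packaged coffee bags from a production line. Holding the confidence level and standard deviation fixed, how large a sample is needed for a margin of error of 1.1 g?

49

Margin of error scales as 1/√n, so n₂ = n₁·(E₁/E₂)².
n₂ = 110 × (0.733/1.1)² = 110 × 0.444 = 48.84
Round up: n₂ = 49.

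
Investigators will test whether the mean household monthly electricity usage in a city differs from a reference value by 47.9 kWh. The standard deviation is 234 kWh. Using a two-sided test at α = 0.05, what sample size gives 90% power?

251

For a one-sample z-test, n = ((z_{α/2} + z_β)·σ/δ)².
z_{α/2} = 1.960 (two-sided α = 0.05); z_β = 1.282 (power 90% → β = 0.1).
n = (3.242 × 234 / 47.9)² = 250.83
Round up: n = 251.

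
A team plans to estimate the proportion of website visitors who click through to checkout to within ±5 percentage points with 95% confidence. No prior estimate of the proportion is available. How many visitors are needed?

For a proportion with margin E = 0.05 at 95% confidence, z = 1.960.
With no prior estimate, use p = 0.5, which maximizes p(1−p) at 0.25.
n = 0.25 × (z/E)² = 0.25 × (1.960/0.05)² = 384.16
Round up: n = 385.

385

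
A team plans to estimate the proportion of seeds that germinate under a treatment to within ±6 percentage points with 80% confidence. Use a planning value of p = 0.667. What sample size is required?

For a proportion with margin E = 0.06 at 80% confidence, z = 1.282.
n = p̂(1−p̂)(z/E)² = 0.667 × 0.333 × (1.282/0.06)² = 101.40
Round up: n = 102.

102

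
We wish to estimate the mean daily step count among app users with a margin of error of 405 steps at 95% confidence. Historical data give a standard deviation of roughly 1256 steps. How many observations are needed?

For a mean, the margin of error is E = z·σ/√n, so n = (zσ/E)².
At 95% confidence, z = 1.960.
n = (1.960 × 1256 / 405)² = 36.95
Round up: n = 37.

n = 37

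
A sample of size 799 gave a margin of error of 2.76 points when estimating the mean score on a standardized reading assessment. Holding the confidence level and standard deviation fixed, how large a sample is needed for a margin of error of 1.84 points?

Margin of error scales as 1/√n, so n₂ = n₁·(E₁/E₂)².
n₂ = 799 × (2.76/1.84)² = 799 × 2.25 = 1797.75
Round up: n₂ = 1798.

1798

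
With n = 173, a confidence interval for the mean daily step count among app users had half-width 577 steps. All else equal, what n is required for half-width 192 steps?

Margin of error scales as 1/√n, so n₂ = n₁·(E₁/E₂)².
n₂ = 173 × (577/192)² = 173 × 9.031 = 1562.36
Round up: n₂ = 1563.

n = 1563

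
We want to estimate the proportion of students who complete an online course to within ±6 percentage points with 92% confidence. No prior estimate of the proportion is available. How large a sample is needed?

n = 213

For a proportion with margin E = 0.06 at 92% confidence, z = 1.751.
With no prior estimate, use p = 0.5, which maximizes p(1−p) at 0.25.
n = 0.25 × (z/E)² = 0.25 × (1.751/0.06)² = 212.92
Round up: n = 213.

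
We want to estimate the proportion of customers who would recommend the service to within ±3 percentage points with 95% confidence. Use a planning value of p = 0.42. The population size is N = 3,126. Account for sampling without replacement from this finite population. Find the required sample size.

For a proportion with margin E = 0.03 at 95% confidence, z = 1.960.
n = p̂(1−p̂)(z/E)² = 0.42 × 0.58 × (1.960/0.03)² = 1039.79 — call this n₀.
Finite-population correction with N = 3,126: n = n₀ / (1 + (n₀−1)/N) = 1039.79 / 1.332 = 780.62
Round up: n = 781.

781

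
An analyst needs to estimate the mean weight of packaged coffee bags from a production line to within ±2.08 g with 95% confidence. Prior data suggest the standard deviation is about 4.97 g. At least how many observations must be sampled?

22

For a mean, the margin of error is E = z·σ/√n, so n = (zσ/E)².
At 95% confidence, z = 1.960.
n = (1.960 × 4.97 / 2.08)² = 21.93
Round up: n = 22.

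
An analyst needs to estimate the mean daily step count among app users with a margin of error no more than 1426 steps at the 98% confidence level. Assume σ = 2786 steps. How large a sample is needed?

For a mean, the margin of error is E = z·σ/√n, so n = (zσ/E)².
At 98% confidence, z = 2.326.
n = (2.326 × 2786 / 1426)² = 20.65
Round up: n = 21.

21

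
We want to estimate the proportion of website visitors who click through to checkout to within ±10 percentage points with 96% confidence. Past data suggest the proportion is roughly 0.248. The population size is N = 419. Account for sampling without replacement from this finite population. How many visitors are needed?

67

For a proportion with margin E = 0.1 at 96% confidence, z = 2.054.
n = p̂(1−p̂)(z/E)² = 0.248 × 0.752 × (2.054/0.1)² = 78.68 — call this n₀.
Finite-population correction with N = 419: n = n₀ / (1 + (n₀−1)/N) = 78.68 / 1.185 = 66.40
Round up: n = 67.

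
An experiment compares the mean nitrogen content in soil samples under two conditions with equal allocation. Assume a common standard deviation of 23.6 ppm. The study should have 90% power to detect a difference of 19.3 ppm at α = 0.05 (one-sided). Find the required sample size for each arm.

For two equal groups, n per group = 2·((z_α + z_β)·σ/δ)².
z_α = 1.645; z_β = 1.282 (power 90%).
n = 2 × (2.927 × 23.6 / 19.3)² = 2 × 12.81 = 25.62
Round up: n = 26 per group.

26 per group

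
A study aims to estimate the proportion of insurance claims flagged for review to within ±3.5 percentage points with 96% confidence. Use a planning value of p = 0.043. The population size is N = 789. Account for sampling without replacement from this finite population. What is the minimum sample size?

n = 121

For a proportion with margin E = 0.035 at 96% confidence, z = 2.054.
n = p̂(1−p̂)(z/E)² = 0.043 × 0.957 × (2.054/0.035)² = 141.72 — call this n₀.
Finite-population correction with N = 789: n = n₀ / (1 + (n₀−1)/N) = 141.72 / 1.178 = 120.31
Round up: n = 121.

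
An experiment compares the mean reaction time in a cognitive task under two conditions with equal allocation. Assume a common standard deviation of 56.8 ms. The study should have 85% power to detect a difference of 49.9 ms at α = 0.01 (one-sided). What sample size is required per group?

For two equal groups, n per group = 2·((z_α + z_β)·σ/δ)².
z_α = 2.326; z_β = 1.036 (power 85%).
n = 2 × (3.362 × 56.8 / 49.9)² = 2 × 14.65 = 29.30
Round up: n = 30 per group.

30 per group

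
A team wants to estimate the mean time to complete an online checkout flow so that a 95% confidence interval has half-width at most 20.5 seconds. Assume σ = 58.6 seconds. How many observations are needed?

32

For a mean, the margin of error is E = z·σ/√n, so n = (zσ/E)².
At 95% confidence, z = 1.960.
n = (1.960 × 58.6 / 20.5)² = 31.39
Round up: n = 32.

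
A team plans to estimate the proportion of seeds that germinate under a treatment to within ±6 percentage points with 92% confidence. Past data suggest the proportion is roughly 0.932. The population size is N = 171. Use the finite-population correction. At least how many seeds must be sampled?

42

For a proportion with margin E = 0.06 at 92% confidence, z = 1.751.
n = p̂(1−p̂)(z/E)² = 0.932 × 0.068 × (1.751/0.06)² = 53.98 — call this n₀.
Finite-population correction with N = 171: n = n₀ / (1 + (n₀−1)/N) = 53.98 / 1.31 = 41.21
Round up: n = 42.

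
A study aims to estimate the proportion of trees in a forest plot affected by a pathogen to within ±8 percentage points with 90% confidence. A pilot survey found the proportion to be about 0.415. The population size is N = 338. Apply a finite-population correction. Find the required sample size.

For a proportion with margin E = 0.08 at 90% confidence, z = 1.645.
n = p̂(1−p̂)(z/E)² = 0.415 × 0.585 × (1.645/0.08)² = 102.65 — call this n₀.
Finite-population correction with N = 338: n = n₀ / (1 + (n₀−1)/N) = 102.65 / 1.301 = 78.90
Round up: n = 79.

79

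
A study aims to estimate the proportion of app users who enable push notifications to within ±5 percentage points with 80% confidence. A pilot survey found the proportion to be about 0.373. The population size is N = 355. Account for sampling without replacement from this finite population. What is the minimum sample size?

108

For a proportion with margin E = 0.05 at 80% confidence, z = 1.282.
n = p̂(1−p̂)(z/E)² = 0.373 × 0.627 × (1.282/0.05)² = 153.75 — call this n₀.
Finite-population correction with N = 355: n = n₀ / (1 + (n₀−1)/N) = 153.75 / 1.43 = 107.52
Round up: n = 108.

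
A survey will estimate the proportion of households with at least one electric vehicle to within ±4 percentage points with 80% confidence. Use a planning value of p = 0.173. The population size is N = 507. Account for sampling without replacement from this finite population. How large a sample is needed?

For a proportion with margin E = 0.04 at 80% confidence, z = 1.282.
n = p̂(1−p̂)(z/E)² = 0.173 × 0.827 × (1.282/0.04)² = 146.96 — call this n₀.
Finite-population correction with N = 507: n = n₀ / (1 + (n₀−1)/N) = 146.96 / 1.288 = 114.10
Round up: n = 115.

n = 115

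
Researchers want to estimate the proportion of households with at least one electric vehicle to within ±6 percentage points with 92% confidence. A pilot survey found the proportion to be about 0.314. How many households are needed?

For a proportion with margin E = 0.06 at 92% confidence, z = 1.751.
n = p̂(1−p̂)(z/E)² = 0.314 × 0.686 × (1.751/0.06)² = 183.45
Round up: n = 184.

184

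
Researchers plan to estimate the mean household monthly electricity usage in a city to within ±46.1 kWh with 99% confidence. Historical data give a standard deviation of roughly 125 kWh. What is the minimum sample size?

n = 49

For a mean, the margin of error is E = z·σ/√n, so n = (zσ/E)².
At 99% confidence, z = 2.576.
n = (2.576 × 125 / 46.1)² = 48.79
Round up: n = 49.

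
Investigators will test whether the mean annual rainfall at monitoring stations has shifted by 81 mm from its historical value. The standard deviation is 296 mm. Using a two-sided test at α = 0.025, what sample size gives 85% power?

144

For a one-sample z-test, n = ((z_{α/2} + z_β)·σ/δ)².
z_{α/2} = 2.241 (two-sided α = 0.025); z_β = 1.036 (power 85% → β = 0.15).
n = (3.277 × 296 / 81)² = 143.41
Round up: n = 144.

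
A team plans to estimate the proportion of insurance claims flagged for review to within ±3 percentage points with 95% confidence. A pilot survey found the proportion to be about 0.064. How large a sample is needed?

For a proportion with margin E = 0.03 at 95% confidence, z = 1.960.
n = p̂(1−p̂)(z/E)² = 0.064 × 0.936 × (1.960/0.03)² = 255.70
Round up: n = 256.

256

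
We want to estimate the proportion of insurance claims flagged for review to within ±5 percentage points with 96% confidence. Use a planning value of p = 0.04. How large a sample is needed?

65

For a proportion with margin E = 0.05 at 96% confidence, z = 2.054.
n = p̂(1−p̂)(z/E)² = 0.04 × 0.96 × (2.054/0.05)² = 64.80
Round up: n = 65.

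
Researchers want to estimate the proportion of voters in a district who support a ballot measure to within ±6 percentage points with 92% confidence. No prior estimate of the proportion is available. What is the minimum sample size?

For a proportion with margin E = 0.06 at 92% confidence, z = 1.751.
With no prior estimate, use p = 0.5, which maximizes p(1−p) at 0.25.
n = 0.25 × (z/E)² = 0.25 × (1.751/0.06)² = 212.92
Round up: n = 213.

213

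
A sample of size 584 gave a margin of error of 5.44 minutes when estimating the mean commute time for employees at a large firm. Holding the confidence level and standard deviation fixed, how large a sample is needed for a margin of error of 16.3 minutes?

66

Margin of error scales as 1/√n, so n₂ = n₁·(E₁/E₂)².
n₂ = 584 × (5.44/16.3)² = 584 × 0.1114 = 65.06
Round up: n₂ = 66.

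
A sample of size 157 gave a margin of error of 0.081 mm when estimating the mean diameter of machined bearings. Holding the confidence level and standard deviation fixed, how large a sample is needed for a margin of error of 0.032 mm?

Margin of error scales as 1/√n, so n₂ = n₁·(E₁/E₂)².
n₂ = 157 × (0.081/0.032)² = 157 × 6.407 = 1005.90
Round up: n₂ = 1006.

n = 1006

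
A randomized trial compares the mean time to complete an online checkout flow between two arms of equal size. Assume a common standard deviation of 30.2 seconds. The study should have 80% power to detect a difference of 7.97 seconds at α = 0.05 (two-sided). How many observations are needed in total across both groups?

452 total

For two equal groups, n per group = 2·((z_{α/2} + z_β)·σ/δ)².
z_{α/2} = 1.960; z_β = 0.842 (power 80%).
n = 2 × (2.802 × 30.2 / 7.97)² = 2 × 112.73 = 225.46
Round up: n = 226 per group.
Total across both groups: 2 × 226 = 452.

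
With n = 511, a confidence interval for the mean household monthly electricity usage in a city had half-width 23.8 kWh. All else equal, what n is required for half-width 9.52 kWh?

3194

Margin of error scales as 1/√n, so n₂ = n₁·(E₁/E₂)².
n₂ = 511 × (23.8/9.52)² = 511 × 6.25 = 3193.75
Round up: n₂ = 3194.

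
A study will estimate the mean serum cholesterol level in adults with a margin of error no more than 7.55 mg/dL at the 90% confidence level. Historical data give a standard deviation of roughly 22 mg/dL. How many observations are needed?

For a mean, the margin of error is E = z·σ/√n, so n = (zσ/E)².
At 90% confidence, z = 1.645.
n = (1.645 × 22 / 7.55)² = 22.98
Round up: n = 23.

23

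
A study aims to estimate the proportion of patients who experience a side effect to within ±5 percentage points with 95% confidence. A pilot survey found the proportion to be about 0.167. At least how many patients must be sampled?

214

For a proportion with margin E = 0.05 at 95% confidence, z = 1.960.
n = p̂(1−p̂)(z/E)² = 0.167 × 0.833 × (1.960/0.05)² = 213.76
Round up: n = 214.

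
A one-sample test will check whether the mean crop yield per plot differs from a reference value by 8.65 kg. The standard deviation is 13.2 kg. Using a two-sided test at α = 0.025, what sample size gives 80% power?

For a one-sample z-test, n = ((z_{α/2} + z_β)·σ/δ)².
z_{α/2} = 2.241 (two-sided α = 0.025); z_β = 0.842 (power 80% → β = 0.2).
n = (3.083 × 13.2 / 8.65)² = 22.13
Round up: n = 23.

23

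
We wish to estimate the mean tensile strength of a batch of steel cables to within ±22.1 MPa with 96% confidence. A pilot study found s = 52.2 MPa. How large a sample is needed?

24

For a mean, the margin of error is E = z·σ/√n, so n = (zσ/E)².
At 96% confidence, z = 2.054.
n = (2.054 × 52.2 / 22.1)² = 23.54
Round up: n = 24.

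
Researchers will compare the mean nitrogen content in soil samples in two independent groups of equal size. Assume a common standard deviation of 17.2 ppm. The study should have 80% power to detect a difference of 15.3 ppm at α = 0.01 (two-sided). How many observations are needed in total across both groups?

For two equal groups, n per group = 2·((z_{α/2} + z_β)·σ/δ)².
z_{α/2} = 2.576; z_β = 0.842 (power 80%).
n = 2 × (3.418 × 17.2 / 15.3)² = 2 × 14.76 = 29.52
Round up: n = 30 per group.
Total across both groups: 2 × 30 = 60.

60 total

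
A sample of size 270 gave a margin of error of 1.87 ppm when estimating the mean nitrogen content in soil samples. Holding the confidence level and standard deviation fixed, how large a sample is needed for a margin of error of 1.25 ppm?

Margin of error scales as 1/√n, so n₂ = n₁·(E₁/E₂)².
n₂ = 270 × (1.87/1.25)² = 270 × 2.238 = 604.26
Round up: n₂ = 605.

605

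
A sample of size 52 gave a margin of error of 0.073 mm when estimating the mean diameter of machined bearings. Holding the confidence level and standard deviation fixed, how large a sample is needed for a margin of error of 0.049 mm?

Margin of error scales as 1/√n, so n₂ = n₁·(E₁/E₂)².
n₂ = 52 × (0.073/0.049)² = 52 × 2.219 = 115.39
Round up: n₂ = 116.

116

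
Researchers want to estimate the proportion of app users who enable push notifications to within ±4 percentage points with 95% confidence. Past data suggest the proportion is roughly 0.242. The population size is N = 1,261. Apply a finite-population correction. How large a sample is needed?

327

For a proportion with margin E = 0.04 at 95% confidence, z = 1.960.
n = p̂(1−p̂)(z/E)² = 0.242 × 0.758 × (1.960/0.04)² = 440.43 — call this n₀.
Finite-population correction with N = 1,261: n = n₀ / (1 + (n₀−1)/N) = 440.43 / 1.348 = 326.73
Round up: n = 327.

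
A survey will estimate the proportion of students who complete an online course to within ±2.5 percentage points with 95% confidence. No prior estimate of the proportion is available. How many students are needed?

n = 1537

For a proportion with margin E = 0.025 at 95% confidence, z = 1.960.
With no prior estimate, use p = 0.5, which maximizes p(1−p) at 0.25.
n = 0.25 × (z/E)² = 0.25 × (1.960/0.025)² = 1536.64
Round up: n = 1537.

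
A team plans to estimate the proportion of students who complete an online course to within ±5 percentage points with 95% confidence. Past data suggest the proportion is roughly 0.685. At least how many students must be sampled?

332

For a proportion with margin E = 0.05 at 95% confidence, z = 1.960.
n = p̂(1−p̂)(z/E)² = 0.685 × 0.315 × (1.960/0.05)² = 331.57
Round up: n = 332.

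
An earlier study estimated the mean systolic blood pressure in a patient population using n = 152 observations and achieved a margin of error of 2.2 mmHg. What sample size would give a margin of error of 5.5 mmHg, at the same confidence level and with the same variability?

Margin of error scales as 1/√n, so n₂ = n₁·(E₁/E₂)².
n₂ = 152 × (2.2/5.5)² = 152 × 0.16 = 24.32
Round up: n₂ = 25.

25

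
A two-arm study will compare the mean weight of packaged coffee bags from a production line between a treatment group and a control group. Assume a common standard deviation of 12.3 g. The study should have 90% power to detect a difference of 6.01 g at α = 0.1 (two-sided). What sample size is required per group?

72 per group

For two equal groups, n per group = 2·((z_{α/2} + z_β)·σ/δ)².
z_{α/2} = 1.645; z_β = 1.282 (power 90%).
n = 2 × (2.927 × 12.3 / 6.01)² = 2 × 35.88 = 71.76
Round up: n = 72 per group.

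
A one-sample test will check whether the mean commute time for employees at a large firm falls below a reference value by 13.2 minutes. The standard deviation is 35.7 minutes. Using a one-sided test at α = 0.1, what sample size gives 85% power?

For a one-sample z-test, n = ((z_α + z_β)·σ/δ)².
z_α = 1.282 (one-sided α = 0.1); z_β = 1.036 (power 85% → β = 0.15).
n = (2.318 × 35.7 / 13.2)² = 39.30
Round up: n = 40.

n = 40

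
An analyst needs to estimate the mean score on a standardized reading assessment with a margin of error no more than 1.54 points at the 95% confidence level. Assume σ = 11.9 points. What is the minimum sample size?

n = 230

For a mean, the margin of error is E = z·σ/√n, so n = (zσ/E)².
At 95% confidence, z = 1.960.
n = (1.960 × 11.9 / 1.54)² = 229.38
Round up: n = 230.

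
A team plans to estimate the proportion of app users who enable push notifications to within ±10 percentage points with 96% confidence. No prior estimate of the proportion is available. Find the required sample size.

For a proportion with margin E = 0.1 at 96% confidence, z = 2.054.
With no prior estimate, use p = 0.5, which maximizes p(1−p) at 0.25.
n = 0.25 × (z/E)² = 0.25 × (2.054/0.1)² = 105.47
Round up: n = 106.

n = 106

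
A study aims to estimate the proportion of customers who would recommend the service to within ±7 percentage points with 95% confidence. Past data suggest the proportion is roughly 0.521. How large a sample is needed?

For a proportion with margin E = 0.07 at 95% confidence, z = 1.960.
n = p̂(1−p̂)(z/E)² = 0.521 × 0.479 × (1.960/0.07)² = 195.65
Round up: n = 196.

196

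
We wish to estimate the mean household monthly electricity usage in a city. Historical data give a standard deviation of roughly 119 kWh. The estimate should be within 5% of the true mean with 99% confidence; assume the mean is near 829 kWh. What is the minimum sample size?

For a mean, the margin of error is E = z·σ/√n, so n = (zσ/E)².
At 99% confidence, z = 2.576.
E = 5% of 829 = 41.45 kWh.
n = (2.576 × 119 / 41.45)² = 54.69
Round up: n = 55.

55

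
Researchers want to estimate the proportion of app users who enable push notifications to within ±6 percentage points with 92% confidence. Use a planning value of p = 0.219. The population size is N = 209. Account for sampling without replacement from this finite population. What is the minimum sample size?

87

For a proportion with margin E = 0.06 at 92% confidence, z = 1.751.
n = p̂(1−p̂)(z/E)² = 0.219 × 0.781 × (1.751/0.06)² = 145.67 — call this n₀.
Finite-population correction with N = 209: n = n₀ / (1 + (n₀−1)/N) = 145.67 / 1.692 = 86.09
Round up: n = 87.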